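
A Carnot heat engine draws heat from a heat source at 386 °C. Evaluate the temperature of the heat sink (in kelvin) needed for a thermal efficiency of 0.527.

T_H = 386 °C → 386 + 273.15 = 659.15 K.
From η = 1 − T_C/T_H, T_C = T_H·(1 − η) = 659.15 × (1 − 0.527) = 311.8 K.

T_C ≈ 311.8 K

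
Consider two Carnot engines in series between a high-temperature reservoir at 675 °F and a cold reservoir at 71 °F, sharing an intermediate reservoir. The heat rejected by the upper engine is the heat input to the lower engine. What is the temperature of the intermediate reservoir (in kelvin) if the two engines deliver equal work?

T_H = 675 °F → (675 − 32) × 5/9 = 357.22 °C = 630.37 K.
T_C = 71 °F → (71 − 32) × 5/9 = 21.67 °C = 294.82 K.
For reversible stages Q_m = Q_H·(T_m/T_H). Setting W₁ = Q_H(1 − T_m/T_H) equal to W₂ = Q_m(1 − T_C/T_m) = Q_H·(T_m − T_C)/T_H gives T_H − T_m = T_m − T_C, so T_m = (T_H + T_C)/2 = (630.37 + 294.82)/2 = 463 K.

T_m ≈ 463 K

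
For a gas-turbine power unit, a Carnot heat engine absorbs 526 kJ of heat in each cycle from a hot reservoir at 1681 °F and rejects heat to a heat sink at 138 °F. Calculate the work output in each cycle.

T_H = 1681 °F → (1681 − 32) × 5/9 = 916.11 °C = 1189.26 K.
T_C = 138 °F → (138 − 32) × 5/9 = 58.89 °C = 332.04 K.
η_rev = 1 − T_C/T_H = 1 − 332.04/1189.26 = 0.7208.
W = η·Q_H = 0.7208 × 526 = 379 kJ.

W ≈ 379 kJ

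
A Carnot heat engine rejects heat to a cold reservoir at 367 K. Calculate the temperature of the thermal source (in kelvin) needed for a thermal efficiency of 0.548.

T_H ≈ 812 K

From η = 1 − T_C/T_H, solving for T_H gives T_H = T_C/(1 − η) = 367.00/(1 − 0.548) = 812 K.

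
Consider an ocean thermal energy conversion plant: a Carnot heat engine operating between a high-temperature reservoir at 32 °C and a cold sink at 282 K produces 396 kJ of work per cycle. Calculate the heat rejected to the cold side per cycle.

T_H = 32 °C → 32 + 273.15 = 305.15 K.
Carnot efficiency: η = 1 − T_C/T_H = 1 − 282.00/305.15 = 0.0759.
Since Q_C/Q_H = T_C/T_H and Q_H = W/η, Q_C = W·T_C/(T_H − T_C) = 396 × 282.00/23.15 = 4824 kJ.

Q_C ≈ 4824 kJ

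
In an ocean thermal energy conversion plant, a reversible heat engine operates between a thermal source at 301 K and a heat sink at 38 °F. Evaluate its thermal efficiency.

T_C = 38 °F → (38 − 32) × 5/9 = 3.33 °C = 276.48 K.
Since the cycle is reversible, η = 1 − T_C/T_H = 1 − 276.48/301.00 = 0.0815.

η ≈ 0.0815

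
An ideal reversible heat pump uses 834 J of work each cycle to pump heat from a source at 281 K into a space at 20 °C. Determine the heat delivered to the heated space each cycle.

T_H = 20 °C → 20 + 273.15 = 293.15 K.
The Carnot heat-pump COP is COP_HP = T_H/(T_H − T_C) = 293.15/12.15 = 24.1276.
Q_H = COP_HP · W = 24.1276 × 834 = 20100 J.

Q_H ≈ 20100 J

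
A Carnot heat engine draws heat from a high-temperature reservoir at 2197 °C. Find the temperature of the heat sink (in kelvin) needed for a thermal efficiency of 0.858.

T_C ≈ 351 K

T_H = 2197 °C → 2197 + 273.15 = 2470.15 K.
From η = 1 − T_C/T_H, T_C = T_H·(1 − η) = 2470.15 × (1 − 0.858) = 351 K.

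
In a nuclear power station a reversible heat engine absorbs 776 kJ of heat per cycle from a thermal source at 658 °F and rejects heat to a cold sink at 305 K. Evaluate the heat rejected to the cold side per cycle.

Q_C ≈ 381 kJ

T_H = 658 °F → (658 − 32) × 5/9 = 347.78 °C = 620.93 K.
Carnot efficiency: η = 1 − T_C/T_H = 1 − 305.00/620.93 = 0.5088.
For a reversible cycle Q_C/Q_H = T_C/T_H, so Q_C = 776 × 305.00/620.93 = 381 kJ.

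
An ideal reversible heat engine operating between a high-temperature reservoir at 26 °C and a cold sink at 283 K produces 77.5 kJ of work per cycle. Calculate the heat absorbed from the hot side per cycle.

Q_H ≈ 1440 kJ

T_H = 26 °C → 26 + 273.15 = 299.15 K.
For a reversible engine, η = 1 − T_C/T_H = 1 − 283.00/299.15 = 0.0540.
Q_H = W/η = 77.5/0.0540 = 1440 kJ.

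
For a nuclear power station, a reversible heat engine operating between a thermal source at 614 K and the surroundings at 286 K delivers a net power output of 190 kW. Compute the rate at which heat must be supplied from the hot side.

Q̇_H ≈ 355.7 kW

Carnot efficiency: η = 1 − T_C/T_H = 1 − 286.00/614.00 = 0.5342.
Q_H = W/η = 190/0.5342 = 355.7 kW.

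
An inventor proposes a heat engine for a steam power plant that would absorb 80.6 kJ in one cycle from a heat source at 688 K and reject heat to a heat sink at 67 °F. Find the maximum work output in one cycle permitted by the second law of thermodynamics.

T_C = 67 °F → (67 − 32) × 5/9 = 19.44 °C = 292.59 K.
By the Carnot theorem, η_max = 1 − T_C/T_H = 1 − 292.59/688.00 = 0.5747.
W_max = η_max · Q_H = 0.5747 × 80.6 = 46.32 kJ.

W_max ≈ 46.32 kJ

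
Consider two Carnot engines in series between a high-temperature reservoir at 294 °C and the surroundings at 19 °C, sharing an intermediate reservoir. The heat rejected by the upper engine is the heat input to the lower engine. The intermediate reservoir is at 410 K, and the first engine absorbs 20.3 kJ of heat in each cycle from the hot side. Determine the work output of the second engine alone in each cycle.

T_H = 294 °C → 294 + 273.15 = 567.15 K.
T_C = 19 °C → 19 + 273.15 = 292.15 K.
Heat entering the second stage: Q_m = Q_H·(T_m/T_H) = 20.3 × 410.00/567.15 = 14.7 kJ.
Second-stage efficiency η₂ = 1 − T_C/T_m = 1 − 292.15/410.00 = 0.2874, so W₂ = η₂·Q_m = 4.22 kJ.

W₂ ≈ 4.22 kJ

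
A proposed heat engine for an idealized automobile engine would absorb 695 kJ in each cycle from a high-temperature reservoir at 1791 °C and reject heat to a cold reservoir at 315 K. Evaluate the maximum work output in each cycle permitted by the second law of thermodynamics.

T_H = 1791 °C → 1791 + 273.15 = 2064.15 K.
By the Carnot theorem, η_max = 1 − T_C/T_H = 1 − 315.00/2064.15 = 0.8474.
W_max = η_max · Q_H = 0.8474 × 695 = 589 kJ.

W_max ≈ 589 kJ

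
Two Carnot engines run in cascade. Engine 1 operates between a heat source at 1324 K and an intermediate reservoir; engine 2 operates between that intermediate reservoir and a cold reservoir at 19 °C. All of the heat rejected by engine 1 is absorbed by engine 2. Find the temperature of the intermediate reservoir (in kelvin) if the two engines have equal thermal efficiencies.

T_C = 19 °C → 19 + 273.15 = 292.15 K.
Equal efficiencies require 1 − T_m/T_H = 1 − T_C/T_m, i.e. T_m/T_H = T_C/T_m, so T_m = √(T_H·T_C) = √(1324.00 × 292.15) = 622 K.

T_m ≈ 622 K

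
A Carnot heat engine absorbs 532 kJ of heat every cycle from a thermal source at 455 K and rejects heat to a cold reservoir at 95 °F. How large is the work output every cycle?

W ≈ 172 kJ

T_C = 95 °F → (95 − 32) × 5/9 = 35.00 °C = 308.15 K.
η_rev = 1 − T_C/T_H = 1 − 308.15/455.00 = 0.3227.
W = η·Q_H = 0.3227 × 532 = 172 kJ.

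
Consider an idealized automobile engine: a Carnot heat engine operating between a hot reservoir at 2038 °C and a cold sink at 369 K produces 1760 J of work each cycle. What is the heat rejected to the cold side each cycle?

T_H = 2038 °C → 2038 + 273.15 = 2311.15 K.
For a reversible engine, η = 1 − T_C/T_H = 1 − 369.00/2311.15 = 0.8403.
Since Q_C/Q_H = T_C/T_H and Q_H = W/η, Q_C = W·T_C/(T_H − T_C) = 1760 × 369.00/1942.15 = 334 J.

Q_C ≈ 334 J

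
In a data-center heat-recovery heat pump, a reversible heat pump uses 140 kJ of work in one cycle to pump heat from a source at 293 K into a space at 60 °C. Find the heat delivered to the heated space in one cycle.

Q_H ≈ 1162 kJ

T_H = 60 °C → 60 + 273.15 = 333.15 K.
COP_HP = T_H/(T_H − T_C) = 333.15/40.15 = 8.2976.
Q_H = COP_HP · W = 8.2976 × 140 = 1162 kJ.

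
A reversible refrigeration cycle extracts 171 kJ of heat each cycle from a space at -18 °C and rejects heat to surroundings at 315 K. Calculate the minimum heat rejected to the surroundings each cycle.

Q_H ≈ 211.1 kJ

T_C = -18 °C → -18 + 273.15 = 255.15 K.
For a reversible cycle Q_H/Q_C = T_H/T_C, so Q_H = Q_C·T_H/T_C = 171 × 315.00/255.15 = 211.1 kJ.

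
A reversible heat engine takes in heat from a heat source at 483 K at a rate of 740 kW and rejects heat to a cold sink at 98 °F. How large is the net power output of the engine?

T_C = 98 °F → (98 − 32) × 5/9 = 36.67 °C = 309.82 K.
η_rev = 1 − T_C/T_H = 1 − 309.82/483.00 = 0.3586.
W = η·Q_H = 0.3586 × 740 = 265.3 kW.

Ẇ ≈ 265.3 kW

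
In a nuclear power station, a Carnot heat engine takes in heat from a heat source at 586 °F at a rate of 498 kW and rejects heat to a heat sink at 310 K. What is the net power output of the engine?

Ẇ ≈ 232 kW

T_H = 586 °F → (586 − 32) × 5/9 = 307.78 °C = 580.93 K.
The Carnot efficiency is η = 1 − T_C/T_H = 1 − 310.00/580.93 = 0.4664.
W = η·Q_H = 0.4664 × 498 = 232 kW.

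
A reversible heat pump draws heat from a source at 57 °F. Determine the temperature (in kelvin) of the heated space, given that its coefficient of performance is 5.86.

T_H ≈ 346 K

T_C = 57 °F → (57 − 32) × 5/9 = 13.89 °C = 287.04 K.
COP_HP = T_H/(T_H − T_C) ⇒ T_H = T_C·COP_HP/(COP_HP − 1) = 287.04 × 5.86/(5.86 − 1) = 346 K.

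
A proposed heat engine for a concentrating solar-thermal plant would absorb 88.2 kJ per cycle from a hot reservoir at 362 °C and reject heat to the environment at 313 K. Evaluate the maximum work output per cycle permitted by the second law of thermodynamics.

T_H = 362 °C → 362 + 273.15 = 635.15 K.
No engine can exceed the Carnot limit: η_max = 1 − T_C/T_H = 1 − 313.00/635.15 = 0.5072.
W_max = η_max · Q_H = 0.5072 × 88.2 = 44.7 kJ.

W_max ≈ 44.7 kJ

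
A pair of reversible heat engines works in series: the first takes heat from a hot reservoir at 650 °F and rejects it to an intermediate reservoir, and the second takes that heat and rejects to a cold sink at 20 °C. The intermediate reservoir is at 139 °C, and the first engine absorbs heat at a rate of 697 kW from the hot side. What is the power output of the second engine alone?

T_H = 650 °F → (650 − 32) × 5/9 = 343.33 °C = 616.48 K.
T_C = 20 °C → 20 + 273.15 = 293.15 K.
T_m = 139 °C → 139 + 273.15 = 412.15 K.
Heat entering the second stage: Q_m = Q_H·(T_m/T_H) = 697 × 412.15/616.48 = 466.0 kW.
Second-stage efficiency η₂ = 1 − T_C/T_m = 1 − 293.15/412.15 = 0.2887, so W₂ = η₂·Q_m = 134.5 kW.

Ẇ₂ ≈ 134.5 kW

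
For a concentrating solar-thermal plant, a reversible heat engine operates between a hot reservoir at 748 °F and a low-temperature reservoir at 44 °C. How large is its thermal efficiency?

T_H = 748 °F → (748 − 32) × 5/9 = 397.78 °C = 670.93 K.
T_C = 44 °C → 44 + 273.15 = 317.15 K.
Carnot efficiency: η = 1 − T_C/T_H = 1 − 317.15/670.93 = 0.527.

η ≈ 0.527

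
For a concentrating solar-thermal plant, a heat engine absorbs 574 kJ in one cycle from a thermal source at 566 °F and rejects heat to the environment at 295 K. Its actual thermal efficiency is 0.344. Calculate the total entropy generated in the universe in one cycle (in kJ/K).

ΔS_univ ≈ 0.2691 kJ/K

T_H = 566 °F → (566 − 32) × 5/9 = 296.67 °C = 569.82 K.
W = η·Q_H = 0.344 × 574 = 197.5 kJ, so Q_C = Q_H − W = 376.5 kJ.
Entropy balance on the reservoirs: −Q_H/T_H = -1.007 kJ/K, +Q_C/T_C = 1.276 kJ/K.
ΔS_univ = −Q_H/T_H + Q_C/T_C = 0.2691 kJ/K (> 0, since η = 0.344 < η_Carnot = 0.482).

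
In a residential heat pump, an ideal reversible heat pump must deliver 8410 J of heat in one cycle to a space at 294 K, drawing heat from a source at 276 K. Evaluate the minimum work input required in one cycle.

Reversible heating COP: COP_HP = T_H/(T_H − T_C) = 294.00/18.00 = 16.3333.
W = Q_H/COP_HP = 8410/16.3333 = 515 J.

W_in ≈ 515 J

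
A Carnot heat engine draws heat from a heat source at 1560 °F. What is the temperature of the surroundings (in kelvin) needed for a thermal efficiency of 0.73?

T_H = 1560 °F → (1560 − 32) × 5/9 = 848.89 °C = 1122.04 K.
From η = 1 − T_C/T_H, T_C = T_H·(1 − η) = 1122.04 × (1 − 0.73) = 303 K.

T_C ≈ 303 K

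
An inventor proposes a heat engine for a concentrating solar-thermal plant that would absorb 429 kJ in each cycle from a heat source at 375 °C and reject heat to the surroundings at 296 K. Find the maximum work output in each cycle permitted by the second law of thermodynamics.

T_H = 375 °C → 375 + 273.15 = 648.15 K.
By the Carnot theorem, η_max = 1 − T_C/T_H = 1 − 296.00/648.15 = 0.5433.
W_max = η_max · Q_H = 0.5433 × 429 = 233 kJ.

W_max ≈ 233 kJ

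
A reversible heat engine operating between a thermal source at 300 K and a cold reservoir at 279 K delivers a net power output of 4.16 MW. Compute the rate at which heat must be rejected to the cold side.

Since the cycle is reversible, η = 1 − T_C/T_H = 1 − 279.00/300.00 = 0.0700.
Since Q_C/Q_H = T_C/T_H and Q_H = W/η, Q_C = W·T_C/(T_H − T_C) = 4.16 × 279.00/21.00 = 55.3 MW.

Q̇_C ≈ 55.3 MW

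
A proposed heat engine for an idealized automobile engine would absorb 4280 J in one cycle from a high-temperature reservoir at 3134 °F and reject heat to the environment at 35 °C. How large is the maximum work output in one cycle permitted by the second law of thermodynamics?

W_max ≈ 3620 J

T_H = 3134 °F → (3134 − 32) × 5/9 = 1723.33 °C = 1996.48 K.
T_C = 35 °C → 35 + 273.15 = 308.15 K.
By the Carnot theorem, η_max = 1 − T_C/T_H = 1 − 308.15/1996.48 = 0.8457.
W_max = η_max · Q_H = 0.8457 × 4280 = 3620 J.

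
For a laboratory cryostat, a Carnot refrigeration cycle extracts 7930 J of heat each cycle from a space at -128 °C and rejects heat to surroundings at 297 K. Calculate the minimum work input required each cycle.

W_in ≈ 8300 J

T_C = -128 °C → -128 + 273.15 = 145.15 K.
For a reversible refrigerator, COP_R = T_C/(T_H − T_C) = 145.15/151.85 = 0.9559.
W = Q_C/COP_R = 7930/0.9559 = 8300 J.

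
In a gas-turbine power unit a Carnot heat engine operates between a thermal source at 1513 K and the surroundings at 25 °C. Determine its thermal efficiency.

T_C = 25 °C → 25 + 273.15 = 298.15 K.
The Carnot efficiency is η = 1 − T_C/T_H = 1 − 298.15/1513.00 = 0.8029.

η ≈ 0.8029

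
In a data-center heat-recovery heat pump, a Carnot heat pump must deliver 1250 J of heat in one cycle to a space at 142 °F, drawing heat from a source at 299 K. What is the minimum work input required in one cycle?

W_in ≈ 131.9 J

T_H = 142 °F → (142 − 32) × 5/9 = 61.11 °C = 334.26 K.
The Carnot heat-pump COP is COP_HP = T_H/(T_H − T_C) = 334.26/35.26 = 9.4796.
W = Q_H/COP_HP = 1250/9.4796 = 131.9 J.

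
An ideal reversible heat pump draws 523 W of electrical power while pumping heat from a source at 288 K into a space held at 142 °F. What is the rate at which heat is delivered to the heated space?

Q̇_H ≈ 3779 W

T_H = 142 °F → (142 − 32) × 5/9 = 61.11 °C = 334.26 K.
For a reversible heat pump, COP_HP = T_H/(T_H − T_C) = 334.26/46.26 = 7.2255.
Q_H = COP_HP · W = 7.2255 × 523 = 3779 W.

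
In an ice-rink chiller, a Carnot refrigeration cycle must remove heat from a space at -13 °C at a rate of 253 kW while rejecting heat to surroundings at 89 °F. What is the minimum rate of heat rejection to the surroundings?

T_H = 89 °F → (89 − 32) × 5/9 = 31.67 °C = 304.82 K.
T_C = -13 °C → -13 + 273.15 = 260.15 K.
For a reversible cycle Q_H/Q_C = T_H/T_C, so Q_H = Q_C·T_H/T_C = 253 × 304.82/260.15 = 296 kW.

Q̇_H ≈ 296 kW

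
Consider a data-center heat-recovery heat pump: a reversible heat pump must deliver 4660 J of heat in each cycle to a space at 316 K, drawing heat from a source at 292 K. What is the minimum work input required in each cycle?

W_in ≈ 353.9 J

For a reversible heat pump, COP_HP = T_H/(T_H − T_C) = 316.00/24.00 = 13.1667.
W = Q_H/COP_HP = 4660/13.1667 = 353.9 J.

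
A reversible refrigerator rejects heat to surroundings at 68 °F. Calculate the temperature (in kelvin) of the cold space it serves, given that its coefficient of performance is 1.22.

T_H = 68 °F → (68 − 32) × 5/9 = 20.00 °C = 293.15 K.
COP_R = T_C/(T_H − T_C) ⇒ T_C = T_H·COP_R/(1 + COP_R) = 293.15 × 1.22/(1 + 1.22) = 161.1 K.

T_C ≈ 161.1 K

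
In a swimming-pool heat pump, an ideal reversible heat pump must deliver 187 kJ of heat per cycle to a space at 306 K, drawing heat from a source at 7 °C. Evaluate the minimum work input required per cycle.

T_C = 7 °C → 7 + 273.15 = 280.15 K.
For a reversible heat pump, COP_HP = T_H/(T_H − T_C) = 306.00/25.85 = 11.8375.
W = Q_H/COP_HP = 187/11.8375 = 15.8 kJ.

W_in ≈ 15.8 kJ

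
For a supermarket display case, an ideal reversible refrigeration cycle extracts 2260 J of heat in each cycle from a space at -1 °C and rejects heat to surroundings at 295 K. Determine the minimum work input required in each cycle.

W_in ≈ 190 J

T_C = -1 °C → -1 + 273.15 = 272.15 K.
COP_R = T_C/(T_H − T_C) = 272.15/22.85 = 11.9103.
W = Q_C/COP_R = 2260/11.9103 = 190 J.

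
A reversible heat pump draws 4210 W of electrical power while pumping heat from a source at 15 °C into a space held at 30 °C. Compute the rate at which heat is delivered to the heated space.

Q̇_H ≈ 85100 W

T_H = 30 °C → 30 + 273.15 = 303.15 K.
T_C = 15 °C → 15 + 273.15 = 288.15 K.
For a reversible heat pump, COP_HP = T_H/(T_H − T_C) = 303.15/15.00 = 20.2100.
Q_H = COP_HP · W = 20.2100 × 4210 = 85100 W.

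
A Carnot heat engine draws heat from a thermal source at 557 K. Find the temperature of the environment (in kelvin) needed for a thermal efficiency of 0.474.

T_C ≈ 293 K

From η = 1 − T_C/T_H, T_C = T_H·(1 − η) = 557.00 × (1 − 0.474) = 293 K.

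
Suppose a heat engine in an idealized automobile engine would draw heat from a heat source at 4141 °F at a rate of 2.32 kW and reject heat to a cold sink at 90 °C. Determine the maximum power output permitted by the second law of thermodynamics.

T_H = 4141 °F → (4141 − 32) × 5/9 = 2282.78 °C = 2555.93 K.
T_C = 90 °C → 90 + 273.15 = 363.15 K.
By the Carnot theorem, η_max = 1 − T_C/T_H = 1 − 363.15/2555.93 = 0.8579.
W_max = η_max · Q_H = 0.8579 × 2.32 = 1.99 kW.

Ẇ_max ≈ 1.99 kW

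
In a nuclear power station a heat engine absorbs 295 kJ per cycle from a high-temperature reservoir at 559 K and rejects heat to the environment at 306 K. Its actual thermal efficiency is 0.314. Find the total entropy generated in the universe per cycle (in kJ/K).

W = η·Q_H = 0.314 × 295 = 92.63 kJ, so Q_C = Q_H − W = 202.4 kJ.
Entropy balance on the reservoirs: −Q_H/T_H = -0.5277 kJ/K, +Q_C/T_C = 0.6613 kJ/K.
ΔS_univ = −Q_H/T_H + Q_C/T_C = 0.1336 kJ/K (> 0, since η = 0.314 < η_Carnot = 0.453).

ΔS_univ ≈ 0.1336 kJ/K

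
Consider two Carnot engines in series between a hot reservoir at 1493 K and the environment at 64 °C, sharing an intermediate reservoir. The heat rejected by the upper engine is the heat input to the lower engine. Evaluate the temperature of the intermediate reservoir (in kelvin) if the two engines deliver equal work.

T_m ≈ 915 K

T_C = 64 °C → 64 + 273.15 = 337.15 K.
For reversible stages Q_m = Q_H·(T_m/T_H). Setting W₁ = Q_H(1 − T_m/T_H) equal to W₂ = Q_m(1 − T_C/T_m) = Q_H·(T_m − T_C)/T_H gives T_H − T_m = T_m − T_C, so T_m = (T_H + T_C)/2 = (1493.00 + 337.15)/2 = 915 K.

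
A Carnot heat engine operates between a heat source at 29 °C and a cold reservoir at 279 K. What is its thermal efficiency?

T_H = 29 °C → 29 + 273.15 = 302.15 K.
Since the cycle is reversible, η = 1 − T_C/T_H = 1 − 279.00/302.15 = 0.0766.

η ≈ 0.0766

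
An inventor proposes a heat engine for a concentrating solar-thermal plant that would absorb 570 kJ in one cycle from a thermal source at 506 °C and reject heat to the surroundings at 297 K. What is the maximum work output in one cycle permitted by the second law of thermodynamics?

T_H = 506 °C → 506 + 273.15 = 779.15 K.
No engine can exceed the Carnot limit: η_max = 1 − T_C/T_H = 1 − 297.00/779.15 = 0.6188.
W_max = η_max · Q_H = 0.6188 × 570 = 353 kJ.

W_max ≈ 353 kJ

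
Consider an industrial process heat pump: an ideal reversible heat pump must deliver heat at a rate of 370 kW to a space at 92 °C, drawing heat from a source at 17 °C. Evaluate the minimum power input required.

Ẇ_in ≈ 76.0 kW

T_H = 92 °C → 92 + 273.15 = 365.15 K.
T_C = 17 °C → 17 + 273.15 = 290.15 K.
COP_HP = T_H/(T_H − T_C) = 365.15/75.00 = 4.8687.
W = Q_H/COP_HP = 370/4.8687 = 76.0 kW.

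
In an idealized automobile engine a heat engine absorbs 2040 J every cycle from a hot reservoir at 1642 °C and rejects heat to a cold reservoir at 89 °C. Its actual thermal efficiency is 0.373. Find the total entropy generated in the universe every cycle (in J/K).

ΔS_univ ≈ 2.47 J/K

T_H = 1642 °C → 1642 + 273.15 = 1915.15 K.
T_C = 89 °C → 89 + 273.15 = 362.15 K.
W = η·Q_H = 0.373 × 2040 = 760.9 J, so Q_C = Q_H − W = 1279 J.
The hot reservoir loses entropy Q_H/T_H = 2040/1915.15 = 1.065 J/K; the cold reservoir gains Q_C/T_C = 1279/362.15 = 3.532 J/K.
ΔS_univ = −Q_H/T_H + Q_C/T_C = 2.47 J/K (> 0, since η = 0.373 < η_Carnot = 0.811).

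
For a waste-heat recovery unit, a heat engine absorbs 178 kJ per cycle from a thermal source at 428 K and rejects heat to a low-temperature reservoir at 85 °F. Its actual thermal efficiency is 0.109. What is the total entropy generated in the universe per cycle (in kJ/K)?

T_C = 85 °F → (85 − 32) × 5/9 = 29.44 °C = 302.59 K.
W = η·Q_H = 0.109 × 178 = 19.40 kJ, so Q_C = Q_H − W = 158.6 kJ.
Entropy balance on the reservoirs: −Q_H/T_H = -0.4159 kJ/K, +Q_C/T_C = 0.5241 kJ/K.
ΔS_univ = −Q_H/T_H + Q_C/T_C = 0.108 kJ/K (> 0, since η = 0.109 < η_Carnot = 0.293).

ΔS_univ ≈ 0.108 kJ/K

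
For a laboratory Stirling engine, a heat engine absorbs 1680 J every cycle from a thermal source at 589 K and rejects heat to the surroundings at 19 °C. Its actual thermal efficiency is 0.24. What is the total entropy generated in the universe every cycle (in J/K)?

ΔS_univ ≈ 1.52 J/K

T_C = 19 °C → 19 + 273.15 = 292.15 K.
W = η·Q_H = 0.24 × 1680 = 403.2 J, so Q_C = Q_H − W = 1277 J.
The hot reservoir loses entropy Q_H/T_H = 1680/589.00 = 2.852 J/K; the cold reservoir gains Q_C/T_C = 1277/292.15 = 4.370 J/K.
ΔS_univ = −Q_H/T_H + Q_C/T_C = 1.52 J/K (> 0, since η = 0.24 < η_Carnot = 0.504).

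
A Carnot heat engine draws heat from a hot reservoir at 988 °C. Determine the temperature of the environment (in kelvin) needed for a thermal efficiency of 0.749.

T_C ≈ 316.5 K

T_H = 988 °C → 988 + 273.15 = 1261.15 K.
From η = 1 − T_C/T_H, T_C = T_H·(1 − η) = 1261.15 × (1 − 0.749) = 316.5 K.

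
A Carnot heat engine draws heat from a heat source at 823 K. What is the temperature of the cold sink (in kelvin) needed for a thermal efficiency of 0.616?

From η = 1 − T_C/T_H, T_C = T_H·(1 − η) = 823.00 × (1 − 0.616) = 316.0 K.

T_C ≈ 316.0 K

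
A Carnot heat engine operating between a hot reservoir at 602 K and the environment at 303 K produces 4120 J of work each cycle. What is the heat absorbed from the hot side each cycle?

Q_H ≈ 8300 J

η_rev = 1 − T_C/T_H = 1 − 303.00/602.00 = 0.4967.
Q_H = W/η = 4120/0.4967 = 8300 J.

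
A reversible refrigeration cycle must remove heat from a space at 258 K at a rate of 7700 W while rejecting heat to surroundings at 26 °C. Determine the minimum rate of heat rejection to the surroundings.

T_H = 26 °C → 26 + 273.15 = 299.15 K.
For a reversible cycle Q_H/Q_C = T_H/T_C, so Q_H = Q_C·T_H/T_C = 7700 × 299.15/258.00 = 8930 W.

Q̇_H ≈ 8930 W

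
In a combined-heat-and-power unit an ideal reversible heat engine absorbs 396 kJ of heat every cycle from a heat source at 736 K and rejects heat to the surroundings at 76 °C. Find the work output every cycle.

T_C = 76 °C → 76 + 273.15 = 349.15 K.
Since the cycle is reversible, η = 1 − T_C/T_H = 1 − 349.15/736.00 = 0.5256.
W = η·Q_H = 0.5256 × 396 = 208 kJ.

W ≈ 208 kJ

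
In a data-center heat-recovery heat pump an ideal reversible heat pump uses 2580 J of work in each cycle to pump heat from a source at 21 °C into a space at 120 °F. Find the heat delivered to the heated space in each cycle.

Q_H ≈ 29790 J

T_H = 120 °F → (120 − 32) × 5/9 = 48.89 °C = 322.04 K.
T_C = 21 °C → 21 + 273.15 = 294.15 K.
COP_HP = T_H/(T_H − T_C) = 322.04/27.89 = 11.5472.
Q_H = COP_HP · W = 11.5472 × 2580 = 29790 J.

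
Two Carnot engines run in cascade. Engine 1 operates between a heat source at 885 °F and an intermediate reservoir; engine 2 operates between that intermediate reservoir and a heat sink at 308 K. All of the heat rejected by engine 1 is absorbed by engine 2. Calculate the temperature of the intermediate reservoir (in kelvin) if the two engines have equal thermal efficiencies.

T_m ≈ 480 K

T_H = 885 °F → (885 − 32) × 5/9 = 473.89 °C = 747.04 K.
Equal efficiencies require 1 − T_m/T_H = 1 − T_C/T_m, i.e. T_m/T_H = T_C/T_m, so T_m = √(T_H·T_C) = √(747.04 × 308.00) = 480 K.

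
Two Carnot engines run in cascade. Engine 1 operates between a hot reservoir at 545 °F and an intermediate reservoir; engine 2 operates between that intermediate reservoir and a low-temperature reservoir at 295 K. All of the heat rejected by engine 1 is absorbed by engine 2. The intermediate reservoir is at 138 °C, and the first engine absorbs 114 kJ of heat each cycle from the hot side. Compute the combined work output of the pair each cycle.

T_H = 545 °F → (545 − 32) × 5/9 = 285.00 °C = 558.15 K.
Two reversible stages in series are equivalent to a single Carnot engine between T_H and T_C, so η_total = 1 − T_C/T_H = 1 − 295.00/558.15 = 0.4715.
W_total = η_total · Q_H = 0.4715 × 114 = 53.75 kJ.

W_total ≈ 53.75 kJ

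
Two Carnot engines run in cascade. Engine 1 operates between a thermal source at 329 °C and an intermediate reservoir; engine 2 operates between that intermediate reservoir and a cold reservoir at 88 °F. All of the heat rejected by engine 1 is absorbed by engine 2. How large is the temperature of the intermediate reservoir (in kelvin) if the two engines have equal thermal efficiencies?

T_m ≈ 428 K

T_H = 329 °C → 329 + 273.15 = 602.15 K.
T_C = 88 °F → (88 − 32) × 5/9 = 31.11 °C = 304.26 K.
Equal efficiencies require 1 − T_m/T_H = 1 − T_C/T_m, i.e. T_m/T_H = T_C/T_m, so T_m = √(T_H·T_C) = √(602.15 × 304.26) = 428 K.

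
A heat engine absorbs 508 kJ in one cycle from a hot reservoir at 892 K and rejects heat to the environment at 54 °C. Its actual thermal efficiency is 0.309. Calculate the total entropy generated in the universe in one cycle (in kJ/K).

ΔS_univ ≈ 0.5035 kJ/K

T_C = 54 °C → 54 + 273.15 = 327.15 K.
W = η·Q_H = 0.309 × 508 = 157.0 kJ, so Q_C = Q_H − W = 351.0 kJ.
Entropy balance on the reservoirs: −Q_H/T_H = -0.5695 kJ/K, +Q_C/T_C = 1.073 kJ/K.
ΔS_univ = −Q_H/T_H + Q_C/T_C = 0.5035 kJ/K (> 0, since η = 0.309 < η_Carnot = 0.633).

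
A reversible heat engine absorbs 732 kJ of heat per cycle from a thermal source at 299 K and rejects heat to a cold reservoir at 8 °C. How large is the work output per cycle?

W ≈ 43.7 kJ

T_C = 8 °C → 8 + 273.15 = 281.15 K.
For a reversible engine, η = 1 − T_C/T_H = 1 − 281.15/299.00 = 0.0597.
W = η·Q_H = 0.0597 × 732 = 43.7 kJ.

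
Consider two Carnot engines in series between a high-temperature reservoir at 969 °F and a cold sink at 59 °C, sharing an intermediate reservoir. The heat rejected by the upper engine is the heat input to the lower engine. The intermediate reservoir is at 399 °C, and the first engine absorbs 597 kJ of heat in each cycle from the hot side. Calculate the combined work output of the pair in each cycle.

T_H = 969 °F → (969 − 32) × 5/9 = 520.56 °C = 793.71 K.
T_C = 59 °C → 59 + 273.15 = 332.15 K.
Two reversible stages in series are equivalent to a single Carnot engine between T_H and T_C, so η_total = 1 − T_C/T_H = 1 − 332.15/793.71 = 0.5815.
W_total = η_total · Q_H = 0.5815 × 597 = 347 kJ.

W_total ≈ 347 kJ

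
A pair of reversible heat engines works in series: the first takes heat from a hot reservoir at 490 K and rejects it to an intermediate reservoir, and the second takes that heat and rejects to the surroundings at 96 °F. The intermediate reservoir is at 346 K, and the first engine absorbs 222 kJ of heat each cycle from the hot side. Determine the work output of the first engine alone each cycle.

W₁ ≈ 65.24 kJ

T_C = 96 °F → (96 − 32) × 5/9 = 35.56 °C = 308.71 K.
First-stage efficiency η₁ = 1 − T_m/T_H = 1 − 346.00/490.00 = 0.2939.
W₁ = η₁·Q_H = 0.2939 × 222 = 65.24 kJ.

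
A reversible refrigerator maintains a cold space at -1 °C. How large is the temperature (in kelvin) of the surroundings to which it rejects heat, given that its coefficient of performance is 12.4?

T_C = -1 °C → -1 + 273.15 = 272.15 K.
COP_R = T_C/(T_H − T_C) ⇒ T_H = T_C·(1 + 1/COP_R) = 272.15 × (1 + 1/12.4) = 294 K.

T_H ≈ 294 K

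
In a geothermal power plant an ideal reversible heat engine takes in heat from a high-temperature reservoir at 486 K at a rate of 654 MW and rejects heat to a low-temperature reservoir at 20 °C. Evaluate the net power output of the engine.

T_C = 20 °C → 20 + 273.15 = 293.15 K.
Since the cycle is reversible, η = 1 − T_C/T_H = 1 − 293.15/486.00 = 0.3968.
W = η·Q_H = 0.3968 × 654 = 259.5 MW.

Ẇ ≈ 259.5 MW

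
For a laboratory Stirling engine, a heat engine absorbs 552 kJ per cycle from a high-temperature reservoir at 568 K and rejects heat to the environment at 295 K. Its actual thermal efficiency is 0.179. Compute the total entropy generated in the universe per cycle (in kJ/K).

ΔS_univ ≈ 0.564 kJ/K

W = η·Q_H = 0.179 × 552 = 98.81 kJ, so Q_C = Q_H − W = 453.2 kJ.
Entropy balance on the reservoirs: −Q_H/T_H = -0.9718 kJ/K, +Q_C/T_C = 1.536 kJ/K.
ΔS_univ = −Q_H/T_H + Q_C/T_C = 0.564 kJ/K (> 0, since η = 0.179 < η_Carnot = 0.481).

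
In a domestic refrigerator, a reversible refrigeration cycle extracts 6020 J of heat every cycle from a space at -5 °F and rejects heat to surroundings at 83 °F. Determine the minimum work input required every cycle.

T_H = 83 °F → (83 − 32) × 5/9 = 28.33 °C = 301.48 K.
T_C = -5 °F → (-5 − 32) × 5/9 = -20.56 °C = 252.59 K.
For a reversible refrigerator, COP_R = T_C/(T_H − T_C) = 252.59/48.89 = 5.1667.
W = Q_C/COP_R = 6020/5.1667 = 1170 J.

W_in ≈ 1170 J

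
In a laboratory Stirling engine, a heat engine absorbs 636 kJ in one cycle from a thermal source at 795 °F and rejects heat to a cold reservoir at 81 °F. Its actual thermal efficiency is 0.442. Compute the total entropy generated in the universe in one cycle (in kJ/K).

T_H = 795 °F → (795 − 32) × 5/9 = 423.89 °C = 697.04 K.
T_C = 81 °F → (81 − 32) × 5/9 = 27.22 °C = 300.37 K.
W = η·Q_H = 0.442 × 636 = 281.1 kJ, so Q_C = Q_H − W = 354.9 kJ.
Entropy balance on the reservoirs: −Q_H/T_H = -0.9124 kJ/K, +Q_C/T_C = 1.181 kJ/K.
ΔS_univ = −Q_H/T_H + Q_C/T_C = 0.269 kJ/K (> 0, since η = 0.442 < η_Carnot = 0.569).

ΔS_univ ≈ 0.269 kJ/K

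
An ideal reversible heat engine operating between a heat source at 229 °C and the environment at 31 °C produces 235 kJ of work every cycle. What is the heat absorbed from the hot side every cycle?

Q_H ≈ 596 kJ

T_H = 229 °C → 229 + 273.15 = 502.15 K.
T_C = 31 °C → 31 + 273.15 = 304.15 K.
Carnot efficiency: η = 1 − T_C/T_H = 1 − 304.15/502.15 = 0.3943.
Q_H = W/η = 235/0.3943 = 596 kJ.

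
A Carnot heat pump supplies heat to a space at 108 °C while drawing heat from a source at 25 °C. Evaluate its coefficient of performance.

COP_HP ≈ 4.59

T_H = 108 °C → 108 + 273.15 = 381.15 K.
T_C = 25 °C → 25 + 273.15 = 298.15 K.
Reversible heating COP: COP_HP = T_H/(T_H − T_C) = 381.15/(381.15 − 298.15) = 4.59.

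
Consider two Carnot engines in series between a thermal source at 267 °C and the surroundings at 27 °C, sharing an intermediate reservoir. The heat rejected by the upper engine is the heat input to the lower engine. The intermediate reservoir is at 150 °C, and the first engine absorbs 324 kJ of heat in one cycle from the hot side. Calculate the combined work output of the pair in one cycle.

W_total ≈ 144.0 kJ

T_H = 267 °C → 267 + 273.15 = 540.15 K.
T_C = 27 °C → 27 + 273.15 = 300.15 K.
Two reversible stages in series are equivalent to a single Carnot engine between T_H and T_C, so η_total = 1 − T_C/T_H = 1 − 300.15/540.15 = 0.4443.
W_total = η_total · Q_H = 0.4443 × 324 = 144.0 kJ.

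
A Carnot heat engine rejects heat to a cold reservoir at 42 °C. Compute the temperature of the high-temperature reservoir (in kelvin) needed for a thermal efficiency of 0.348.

T_C = 42 °C → 42 + 273.15 = 315.15 K.
From η = 1 − T_C/T_H, solving for T_H gives T_H = T_C/(1 − η) = 315.15/(1 − 0.348) = 483.4 K.

T_H ≈ 483.4 K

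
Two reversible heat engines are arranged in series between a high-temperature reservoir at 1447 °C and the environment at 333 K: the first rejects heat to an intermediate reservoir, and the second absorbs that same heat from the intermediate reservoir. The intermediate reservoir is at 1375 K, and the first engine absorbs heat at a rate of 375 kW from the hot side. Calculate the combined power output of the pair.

Ẇ_total ≈ 302.4 kW

T_H = 1447 °C → 1447 + 273.15 = 1720.15 K.
Two reversible stages in series are equivalent to a single Carnot engine between T_H and T_C, so η_total = 1 − T_C/T_H = 1 − 333.00/1720.15 = 0.8064.
W_total = η_total · Q_H = 0.8064 × 375 = 302.4 kW.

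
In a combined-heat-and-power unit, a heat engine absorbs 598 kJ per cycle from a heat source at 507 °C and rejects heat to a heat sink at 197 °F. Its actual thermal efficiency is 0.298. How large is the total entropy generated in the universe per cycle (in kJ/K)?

T_H = 507 °C → 507 + 273.15 = 780.15 K.
T_C = 197 °F → (197 − 32) × 5/9 = 91.67 °C = 364.82 K.
W = η·Q_H = 0.298 × 598 = 178.2 kJ, so Q_C = Q_H − W = 419.8 kJ.
The hot reservoir loses entropy Q_H/T_H = 598/780.15 = 0.7665 kJ/K; the cold reservoir gains Q_C/T_C = 419.8/364.82 = 1.151 kJ/K.
ΔS_univ = −Q_H/T_H + Q_C/T_C = 0.3842 kJ/K (> 0, since η = 0.298 < η_Carnot = 0.532).

ΔS_univ ≈ 0.3842 kJ/K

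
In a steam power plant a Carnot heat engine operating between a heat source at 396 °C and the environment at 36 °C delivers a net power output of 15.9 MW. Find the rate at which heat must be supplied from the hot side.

T_H = 396 °C → 396 + 273.15 = 669.15 K.
T_C = 36 °C → 36 + 273.15 = 309.15 K.
Since the cycle is reversible, η = 1 − T_C/T_H = 1 − 309.15/669.15 = 0.5380.
Q_H = W/η = 15.9/0.5380 = 29.6 MW.

Q̇_H ≈ 29.6 MW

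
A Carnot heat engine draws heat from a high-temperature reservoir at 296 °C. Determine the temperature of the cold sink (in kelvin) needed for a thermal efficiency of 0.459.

T_C ≈ 308 K

T_H = 296 °C → 296 + 273.15 = 569.15 K.
From η = 1 − T_C/T_H, T_C = T_H·(1 − η) = 569.15 × (1 − 0.459) = 308 K.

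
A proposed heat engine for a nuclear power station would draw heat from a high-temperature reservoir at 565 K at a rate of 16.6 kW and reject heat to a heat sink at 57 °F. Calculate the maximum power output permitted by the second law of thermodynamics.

Ẇ_max ≈ 8.17 kW

T_C = 57 °F → (57 − 32) × 5/9 = 13.89 °C = 287.04 K.
By the Carnot theorem, η_max = 1 − T_C/T_H = 1 − 287.04/565.00 = 0.4920.
W_max = η_max · Q_H = 0.4920 × 16.6 = 8.17 kW.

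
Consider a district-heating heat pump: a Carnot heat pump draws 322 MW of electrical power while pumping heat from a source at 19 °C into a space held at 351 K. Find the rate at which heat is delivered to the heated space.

Q̇_H ≈ 1920 MW

T_C = 19 °C → 19 + 273.15 = 292.15 K.
The Carnot heat-pump COP is COP_HP = T_H/(T_H − T_C) = 351.00/58.85 = 5.9643.
Q_H = COP_HP · W = 5.9643 × 322 = 1920 MW.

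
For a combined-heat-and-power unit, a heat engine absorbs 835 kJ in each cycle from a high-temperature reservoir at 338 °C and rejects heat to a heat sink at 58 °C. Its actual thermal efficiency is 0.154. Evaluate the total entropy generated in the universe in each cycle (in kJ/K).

ΔS_univ ≈ 0.767 kJ/K

T_H = 338 °C → 338 + 273.15 = 611.15 K.
T_C = 58 °C → 58 + 273.15 = 331.15 K.
W = η·Q_H = 0.154 × 835 = 128.6 kJ, so Q_C = Q_H − W = 706.4 kJ.
The hot reservoir loses entropy Q_H/T_H = 835/611.15 = 1.366 kJ/K; the cold reservoir gains Q_C/T_C = 706.4/331.15 = 2.133 kJ/K.
ΔS_univ = −Q_H/T_H + Q_C/T_C = 0.767 kJ/K (> 0, since η = 0.154 < η_Carnot = 0.458).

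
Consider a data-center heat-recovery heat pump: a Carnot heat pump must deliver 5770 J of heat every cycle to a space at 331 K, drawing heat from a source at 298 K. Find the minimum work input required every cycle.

Reversible heating COP: COP_HP = T_H/(T_H − T_C) = 331.00/33.00 = 10.0303.
W = Q_H/COP_HP = 5770/10.0303 = 575 J.

W_in ≈ 575 J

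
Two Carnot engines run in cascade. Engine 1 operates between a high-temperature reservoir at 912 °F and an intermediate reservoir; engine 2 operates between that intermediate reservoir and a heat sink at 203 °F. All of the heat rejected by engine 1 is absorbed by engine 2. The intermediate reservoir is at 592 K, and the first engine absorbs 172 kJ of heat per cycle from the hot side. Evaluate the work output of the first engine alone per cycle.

W₁ ≈ 38.4 kJ

T_H = 912 °F → (912 − 32) × 5/9 = 488.89 °C = 762.04 K.
T_C = 203 °F → (203 − 32) × 5/9 = 95.00 °C = 368.15 K.
First-stage efficiency η₁ = 1 − T_m/T_H = 1 − 592.00/762.04 = 0.2231.
W₁ = η₁·Q_H = 0.2231 × 172 = 38.4 kJ.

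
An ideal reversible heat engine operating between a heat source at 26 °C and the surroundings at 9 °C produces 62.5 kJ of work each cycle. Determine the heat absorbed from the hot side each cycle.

T_H = 26 °C → 26 + 273.15 = 299.15 K.
T_C = 9 °C → 9 + 273.15 = 282.15 K.
Since the cycle is reversible, η = 1 − T_C/T_H = 1 − 282.15/299.15 = 0.0568.
Q_H = W/η = 62.5/0.0568 = 1100 kJ.

Q_H ≈ 1100 kJ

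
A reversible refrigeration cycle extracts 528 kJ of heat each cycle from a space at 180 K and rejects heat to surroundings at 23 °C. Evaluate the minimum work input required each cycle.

T_H = 23 °C → 23 + 273.15 = 296.15 K.
Carnot COP: COP_R = T_C/(T_H − T_C) = 180.00/116.15 = 1.5497.
W = Q_C/COP_R = 528/1.5497 = 341 kJ.

W_in ≈ 341 kJ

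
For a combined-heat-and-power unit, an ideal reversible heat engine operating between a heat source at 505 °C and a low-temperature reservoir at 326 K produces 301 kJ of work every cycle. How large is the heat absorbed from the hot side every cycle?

T_H = 505 °C → 505 + 273.15 = 778.15 K.
The Carnot efficiency is η = 1 − T_C/T_H = 1 − 326.00/778.15 = 0.5811.
Q_H = W/η = 301/0.5811 = 518 kJ.

Q_H ≈ 518 kJ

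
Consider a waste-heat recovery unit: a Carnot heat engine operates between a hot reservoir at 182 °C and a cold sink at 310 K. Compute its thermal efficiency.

η ≈ 0.319

T_H = 182 °C → 182 + 273.15 = 455.15 K.
η_rev = 1 − T_C/T_H = 1 − 310.00/455.15 = 0.319.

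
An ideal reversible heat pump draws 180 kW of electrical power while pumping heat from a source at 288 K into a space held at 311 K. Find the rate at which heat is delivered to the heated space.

Q̇_H ≈ 2434 kW

For a reversible heat pump, COP_HP = T_H/(T_H − T_C) = 311.00/23.00 = 13.5217.
Q_H = COP_HP · W = 13.5217 × 180 = 2434 kW.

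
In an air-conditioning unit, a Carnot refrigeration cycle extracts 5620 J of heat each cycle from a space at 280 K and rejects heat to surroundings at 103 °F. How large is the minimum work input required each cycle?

T_H = 103 °F → (103 − 32) × 5/9 = 39.44 °C = 312.59 K.
For a reversible refrigerator, COP_R = T_C/(T_H − T_C) = 280.00/32.59 = 8.5904.
W = Q_C/COP_R = 5620/8.5904 = 654.2 J.

W_in ≈ 654.2 J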